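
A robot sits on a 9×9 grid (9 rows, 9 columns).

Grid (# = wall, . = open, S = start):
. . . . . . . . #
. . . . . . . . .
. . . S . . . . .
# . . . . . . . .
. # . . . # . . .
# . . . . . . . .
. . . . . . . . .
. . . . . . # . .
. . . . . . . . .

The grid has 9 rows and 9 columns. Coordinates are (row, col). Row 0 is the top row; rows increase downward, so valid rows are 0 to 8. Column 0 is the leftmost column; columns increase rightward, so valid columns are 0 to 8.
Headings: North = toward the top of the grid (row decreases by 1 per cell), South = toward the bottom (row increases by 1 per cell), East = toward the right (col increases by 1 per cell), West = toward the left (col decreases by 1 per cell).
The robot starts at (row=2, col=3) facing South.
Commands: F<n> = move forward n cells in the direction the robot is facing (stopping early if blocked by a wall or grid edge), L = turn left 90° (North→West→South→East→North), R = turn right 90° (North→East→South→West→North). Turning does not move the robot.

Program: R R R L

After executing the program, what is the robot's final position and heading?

Start: (row=2, col=3), facing South
  R: turn right, now facing West
  R: turn right, now facing North
  R: turn right, now facing East
  L: turn left, now facing North
Final: (row=2, col=3), facing North

Answer: Final position: (row=2, col=3), facing North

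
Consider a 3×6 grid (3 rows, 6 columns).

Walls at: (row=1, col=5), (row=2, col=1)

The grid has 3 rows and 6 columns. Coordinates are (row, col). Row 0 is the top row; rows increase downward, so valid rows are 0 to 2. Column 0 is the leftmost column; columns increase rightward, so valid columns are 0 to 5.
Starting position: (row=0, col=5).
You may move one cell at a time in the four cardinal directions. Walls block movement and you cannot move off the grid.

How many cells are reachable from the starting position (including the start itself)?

BFS flood-fill from (row=0, col=5):
  Distance 0: (row=0, col=5)
  Distance 1: (row=0, col=4)
  Distance 2: (row=0, col=3), (row=1, col=4)
  Distance 3: (row=0, col=2), (row=1, col=3), (row=2, col=4)
  Distance 4: (row=0, col=1), (row=1, col=2), (row=2, col=3), (row=2, col=5)
  Distance 5: (row=0, col=0), (row=1, col=1), (row=2, col=2)
  Distance 6: (row=1, col=0)
  Distance 7: (row=2, col=0)
Total reachable: 16 (grid has 16 open cells total)

Answer: Reachable cells: 16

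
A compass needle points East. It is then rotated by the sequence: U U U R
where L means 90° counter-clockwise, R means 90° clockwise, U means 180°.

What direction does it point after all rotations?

Start: East
  U (U-turn (180°)) -> West
  U (U-turn (180°)) -> East
  U (U-turn (180°)) -> West
  R (right (90° clockwise)) -> North
Final: North

Answer: Final heading: North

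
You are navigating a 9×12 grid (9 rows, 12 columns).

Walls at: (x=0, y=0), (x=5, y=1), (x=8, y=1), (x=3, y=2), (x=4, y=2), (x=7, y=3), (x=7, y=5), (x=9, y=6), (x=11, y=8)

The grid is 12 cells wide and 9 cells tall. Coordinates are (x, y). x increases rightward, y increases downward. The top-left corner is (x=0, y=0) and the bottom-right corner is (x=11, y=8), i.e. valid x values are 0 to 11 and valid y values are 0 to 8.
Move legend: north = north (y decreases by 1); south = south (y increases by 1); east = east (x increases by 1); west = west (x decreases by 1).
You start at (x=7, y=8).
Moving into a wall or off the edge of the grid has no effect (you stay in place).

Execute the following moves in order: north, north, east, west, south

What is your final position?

Start: (x=7, y=8)
  north (north): (x=7, y=8) -> (x=7, y=7)
  north (north): (x=7, y=7) -> (x=7, y=6)
  east (east): (x=7, y=6) -> (x=8, y=6)
  west (west): (x=8, y=6) -> (x=7, y=6)
  south (south): (x=7, y=6) -> (x=7, y=7)
Final: (x=7, y=7)

Answer: Final position: (x=7, y=7)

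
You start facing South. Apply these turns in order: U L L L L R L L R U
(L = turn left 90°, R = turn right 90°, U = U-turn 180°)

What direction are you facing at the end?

Start: South
  U (U-turn (180°)) -> North
  L (left (90° counter-clockwise)) -> West
  L (left (90° counter-clockwise)) -> South
  L (left (90° counter-clockwise)) -> East
  L (left (90° counter-clockwise)) -> North
  R (right (90° clockwise)) -> East
  L (left (90° counter-clockwise)) -> North
  L (left (90° counter-clockwise)) -> West
  R (right (90° clockwise)) -> North
  U (U-turn (180°)) -> South
Final: South

Answer: Final heading: South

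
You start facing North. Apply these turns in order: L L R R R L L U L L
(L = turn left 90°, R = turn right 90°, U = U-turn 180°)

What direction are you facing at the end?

Answer: Final heading: West

Derivation:
Start: North
  L (left (90° counter-clockwise)) -> West
  L (left (90° counter-clockwise)) -> South
  R (right (90° clockwise)) -> West
  R (right (90° clockwise)) -> North
  R (right (90° clockwise)) -> East
  L (left (90° counter-clockwise)) -> North
  L (left (90° counter-clockwise)) -> West
  U (U-turn (180°)) -> East
  L (left (90° counter-clockwise)) -> North
  L (left (90° counter-clockwise)) -> West
Final: West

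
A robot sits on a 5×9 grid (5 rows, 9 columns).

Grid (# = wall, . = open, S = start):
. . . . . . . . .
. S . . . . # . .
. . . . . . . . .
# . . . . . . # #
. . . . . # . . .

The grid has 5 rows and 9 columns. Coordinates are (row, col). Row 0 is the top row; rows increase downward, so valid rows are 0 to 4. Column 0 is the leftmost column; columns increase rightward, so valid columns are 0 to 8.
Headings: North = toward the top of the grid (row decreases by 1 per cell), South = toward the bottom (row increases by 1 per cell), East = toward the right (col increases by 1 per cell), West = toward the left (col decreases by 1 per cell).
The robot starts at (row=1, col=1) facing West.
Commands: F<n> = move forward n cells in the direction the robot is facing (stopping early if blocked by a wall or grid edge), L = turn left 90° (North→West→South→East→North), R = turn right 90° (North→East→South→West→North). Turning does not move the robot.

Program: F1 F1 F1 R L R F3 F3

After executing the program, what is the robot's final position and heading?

Start: (row=1, col=1), facing West
  F1: move forward 1, now at (row=1, col=0)
  F1: move forward 0/1 (blocked), now at (row=1, col=0)
  F1: move forward 0/1 (blocked), now at (row=1, col=0)
  R: turn right, now facing North
  L: turn left, now facing West
  R: turn right, now facing North
  F3: move forward 1/3 (blocked), now at (row=0, col=0)
  F3: move forward 0/3 (blocked), now at (row=0, col=0)
Final: (row=0, col=0), facing North

Answer: Final position: (row=0, col=0), facing North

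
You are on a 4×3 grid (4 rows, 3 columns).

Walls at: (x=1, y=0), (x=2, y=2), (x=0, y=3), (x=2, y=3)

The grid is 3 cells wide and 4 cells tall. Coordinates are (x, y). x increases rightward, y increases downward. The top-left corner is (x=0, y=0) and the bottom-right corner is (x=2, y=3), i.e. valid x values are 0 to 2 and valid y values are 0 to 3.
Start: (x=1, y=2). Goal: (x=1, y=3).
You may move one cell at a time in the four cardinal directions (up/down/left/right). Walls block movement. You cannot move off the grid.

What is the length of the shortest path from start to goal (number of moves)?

BFS from (x=1, y=2) until reaching (x=1, y=3):
  Distance 0: (x=1, y=2)
  Distance 1: (x=1, y=1), (x=0, y=2), (x=1, y=3)  <- goal reached here
One shortest path (1 moves): (x=1, y=2) -> (x=1, y=3)

Answer: Shortest path length: 1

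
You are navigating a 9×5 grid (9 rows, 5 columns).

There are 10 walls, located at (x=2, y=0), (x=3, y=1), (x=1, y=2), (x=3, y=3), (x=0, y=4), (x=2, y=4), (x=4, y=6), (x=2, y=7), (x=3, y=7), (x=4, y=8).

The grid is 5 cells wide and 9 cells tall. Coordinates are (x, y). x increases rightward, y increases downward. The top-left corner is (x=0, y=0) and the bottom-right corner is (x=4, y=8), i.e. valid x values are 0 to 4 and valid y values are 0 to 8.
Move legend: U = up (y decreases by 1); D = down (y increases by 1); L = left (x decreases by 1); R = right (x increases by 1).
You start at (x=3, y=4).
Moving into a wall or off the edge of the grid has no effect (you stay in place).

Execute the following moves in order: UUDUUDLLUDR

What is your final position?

Start: (x=3, y=4)
  U (up): blocked, stay at (x=3, y=4)
  U (up): blocked, stay at (x=3, y=4)
  D (down): (x=3, y=4) -> (x=3, y=5)
  U (up): (x=3, y=5) -> (x=3, y=4)
  U (up): blocked, stay at (x=3, y=4)
  D (down): (x=3, y=4) -> (x=3, y=5)
  L (left): (x=3, y=5) -> (x=2, y=5)
  L (left): (x=2, y=5) -> (x=1, y=5)
  U (up): (x=1, y=5) -> (x=1, y=4)
  D (down): (x=1, y=4) -> (x=1, y=5)
  R (right): (x=1, y=5) -> (x=2, y=5)
Final: (x=2, y=5)

Answer: Final position: (x=2, y=5)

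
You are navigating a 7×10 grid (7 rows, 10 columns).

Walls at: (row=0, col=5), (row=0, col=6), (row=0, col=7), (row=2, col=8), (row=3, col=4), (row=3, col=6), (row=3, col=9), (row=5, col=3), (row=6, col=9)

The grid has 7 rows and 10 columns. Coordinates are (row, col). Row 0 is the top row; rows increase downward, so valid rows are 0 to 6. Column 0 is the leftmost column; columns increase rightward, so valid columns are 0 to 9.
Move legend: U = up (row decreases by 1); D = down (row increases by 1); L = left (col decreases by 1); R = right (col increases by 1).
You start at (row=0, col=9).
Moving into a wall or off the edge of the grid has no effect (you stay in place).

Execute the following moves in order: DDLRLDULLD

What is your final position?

Answer: Final position: (row=2, col=7)

Derivation:
Start: (row=0, col=9)
  D (down): (row=0, col=9) -> (row=1, col=9)
  D (down): (row=1, col=9) -> (row=2, col=9)
  L (left): blocked, stay at (row=2, col=9)
  R (right): blocked, stay at (row=2, col=9)
  L (left): blocked, stay at (row=2, col=9)
  D (down): blocked, stay at (row=2, col=9)
  U (up): (row=2, col=9) -> (row=1, col=9)
  L (left): (row=1, col=9) -> (row=1, col=8)
  L (left): (row=1, col=8) -> (row=1, col=7)
  D (down): (row=1, col=7) -> (row=2, col=7)
Final: (row=2, col=7)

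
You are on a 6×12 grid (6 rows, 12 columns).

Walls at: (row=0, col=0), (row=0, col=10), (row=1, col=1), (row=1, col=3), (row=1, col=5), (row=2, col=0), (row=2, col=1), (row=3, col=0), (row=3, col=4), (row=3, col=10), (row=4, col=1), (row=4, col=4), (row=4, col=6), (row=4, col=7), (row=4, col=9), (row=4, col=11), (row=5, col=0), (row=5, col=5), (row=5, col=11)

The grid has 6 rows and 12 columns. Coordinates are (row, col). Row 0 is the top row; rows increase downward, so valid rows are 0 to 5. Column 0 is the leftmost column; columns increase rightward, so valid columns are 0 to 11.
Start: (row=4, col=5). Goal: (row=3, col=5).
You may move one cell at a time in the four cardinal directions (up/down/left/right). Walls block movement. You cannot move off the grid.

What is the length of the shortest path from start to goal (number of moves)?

Answer: Shortest path length: 1

Derivation:
BFS from (row=4, col=5) until reaching (row=3, col=5):
  Distance 0: (row=4, col=5)
  Distance 1: (row=3, col=5)  <- goal reached here
One shortest path (1 moves): (row=4, col=5) -> (row=3, col=5)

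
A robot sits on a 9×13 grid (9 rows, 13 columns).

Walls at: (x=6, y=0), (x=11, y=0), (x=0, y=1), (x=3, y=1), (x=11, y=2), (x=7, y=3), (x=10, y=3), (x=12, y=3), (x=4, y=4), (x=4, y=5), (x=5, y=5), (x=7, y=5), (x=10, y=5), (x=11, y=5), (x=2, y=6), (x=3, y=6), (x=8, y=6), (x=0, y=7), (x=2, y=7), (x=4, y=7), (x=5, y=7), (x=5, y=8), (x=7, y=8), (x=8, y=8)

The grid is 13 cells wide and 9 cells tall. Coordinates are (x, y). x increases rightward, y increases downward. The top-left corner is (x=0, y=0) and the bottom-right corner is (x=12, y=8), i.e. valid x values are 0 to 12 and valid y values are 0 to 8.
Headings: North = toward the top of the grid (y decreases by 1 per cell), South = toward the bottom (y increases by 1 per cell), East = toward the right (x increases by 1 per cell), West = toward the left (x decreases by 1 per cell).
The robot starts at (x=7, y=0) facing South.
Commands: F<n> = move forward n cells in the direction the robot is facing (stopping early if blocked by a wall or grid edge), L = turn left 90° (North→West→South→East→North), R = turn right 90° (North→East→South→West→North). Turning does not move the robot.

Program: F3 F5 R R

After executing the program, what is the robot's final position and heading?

Start: (x=7, y=0), facing South
  F3: move forward 2/3 (blocked), now at (x=7, y=2)
  F5: move forward 0/5 (blocked), now at (x=7, y=2)
  R: turn right, now facing West
  R: turn right, now facing North
Final: (x=7, y=2), facing North

Answer: Final position: (x=7, y=2), facing North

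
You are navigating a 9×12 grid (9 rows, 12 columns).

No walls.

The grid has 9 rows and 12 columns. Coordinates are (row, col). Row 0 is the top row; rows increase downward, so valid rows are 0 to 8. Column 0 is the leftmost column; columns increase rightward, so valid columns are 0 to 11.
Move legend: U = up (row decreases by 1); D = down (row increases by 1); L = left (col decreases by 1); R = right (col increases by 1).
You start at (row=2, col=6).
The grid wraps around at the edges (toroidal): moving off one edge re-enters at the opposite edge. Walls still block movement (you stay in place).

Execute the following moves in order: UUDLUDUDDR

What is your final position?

Answer: Final position: (row=2, col=6)

Derivation:
Start: (row=2, col=6)
  U (up): (row=2, col=6) -> (row=1, col=6)
  U (up): (row=1, col=6) -> (row=0, col=6)
  D (down): (row=0, col=6) -> (row=1, col=6)
  L (left): (row=1, col=6) -> (row=1, col=5)
  U (up): (row=1, col=5) -> (row=0, col=5)
  D (down): (row=0, col=5) -> (row=1, col=5)
  U (up): (row=1, col=5) -> (row=0, col=5)
  D (down): (row=0, col=5) -> (row=1, col=5)
  D (down): (row=1, col=5) -> (row=2, col=5)
  R (right): (row=2, col=5) -> (row=2, col=6)
Final: (row=2, col=6)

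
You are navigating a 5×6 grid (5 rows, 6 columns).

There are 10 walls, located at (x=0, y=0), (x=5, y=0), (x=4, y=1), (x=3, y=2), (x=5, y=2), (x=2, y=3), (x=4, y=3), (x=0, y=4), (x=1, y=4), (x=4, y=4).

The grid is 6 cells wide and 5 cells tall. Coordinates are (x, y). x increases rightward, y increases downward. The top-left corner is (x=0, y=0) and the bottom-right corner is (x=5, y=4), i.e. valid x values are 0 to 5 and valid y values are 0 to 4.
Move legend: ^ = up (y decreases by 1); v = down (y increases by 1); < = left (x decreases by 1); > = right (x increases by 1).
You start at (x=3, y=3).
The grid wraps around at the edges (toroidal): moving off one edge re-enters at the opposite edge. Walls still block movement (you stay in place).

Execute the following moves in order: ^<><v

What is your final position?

Answer: Final position: (x=3, y=4)

Derivation:
Start: (x=3, y=3)
  ^ (up): blocked, stay at (x=3, y=3)
  < (left): blocked, stay at (x=3, y=3)
  > (right): blocked, stay at (x=3, y=3)
  < (left): blocked, stay at (x=3, y=3)
  v (down): (x=3, y=3) -> (x=3, y=4)
Final: (x=3, y=4)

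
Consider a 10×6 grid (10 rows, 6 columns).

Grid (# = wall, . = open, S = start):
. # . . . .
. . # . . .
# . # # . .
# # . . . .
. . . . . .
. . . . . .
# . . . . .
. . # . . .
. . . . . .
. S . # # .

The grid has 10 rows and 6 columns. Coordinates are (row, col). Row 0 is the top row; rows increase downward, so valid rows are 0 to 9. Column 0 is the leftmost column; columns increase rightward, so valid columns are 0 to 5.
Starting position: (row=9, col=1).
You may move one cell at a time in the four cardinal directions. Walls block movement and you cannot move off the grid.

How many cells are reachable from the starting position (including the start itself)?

BFS flood-fill from (row=9, col=1):
  Distance 0: (row=9, col=1)
  Distance 1: (row=8, col=1), (row=9, col=0), (row=9, col=2)
  Distance 2: (row=7, col=1), (row=8, col=0), (row=8, col=2)
  Distance 3: (row=6, col=1), (row=7, col=0), (row=8, col=3)
  Distance 4: (row=5, col=1), (row=6, col=2), (row=7, col=3), (row=8, col=4)
  Distance 5: (row=4, col=1), (row=5, col=0), (row=5, col=2), (row=6, col=3), (row=7, col=4), (row=8, col=5)
  Distance 6: (row=4, col=0), (row=4, col=2), (row=5, col=3), (row=6, col=4), (row=7, col=5), (row=9, col=5)
  Distance 7: (row=3, col=2), (row=4, col=3), (row=5, col=4), (row=6, col=5)
  Distance 8: (row=3, col=3), (row=4, col=4), (row=5, col=5)
  Distance 9: (row=3, col=4), (row=4, col=5)
  Distance 10: (row=2, col=4), (row=3, col=5)
  Distance 11: (row=1, col=4), (row=2, col=5)
  Distance 12: (row=0, col=4), (row=1, col=3), (row=1, col=5)
  Distance 13: (row=0, col=3), (row=0, col=5)
  Distance 14: (row=0, col=2)
Total reachable: 45 (grid has 49 open cells total)

Answer: Reachable cells: 45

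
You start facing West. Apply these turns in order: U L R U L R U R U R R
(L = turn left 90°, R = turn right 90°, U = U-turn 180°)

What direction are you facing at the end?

Start: West
  U (U-turn (180°)) -> East
  L (left (90° counter-clockwise)) -> North
  R (right (90° clockwise)) -> East
  U (U-turn (180°)) -> West
  L (left (90° counter-clockwise)) -> South
  R (right (90° clockwise)) -> West
  U (U-turn (180°)) -> East
  R (right (90° clockwise)) -> South
  U (U-turn (180°)) -> North
  R (right (90° clockwise)) -> East
  R (right (90° clockwise)) -> South
Final: South

Answer: Final heading: South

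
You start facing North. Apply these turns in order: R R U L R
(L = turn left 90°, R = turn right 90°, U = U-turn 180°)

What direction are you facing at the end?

Answer: Final heading: North

Derivation:
Start: North
  R (right (90° clockwise)) -> East
  R (right (90° clockwise)) -> South
  U (U-turn (180°)) -> North
  L (left (90° counter-clockwise)) -> West
  R (right (90° clockwise)) -> North
Final: North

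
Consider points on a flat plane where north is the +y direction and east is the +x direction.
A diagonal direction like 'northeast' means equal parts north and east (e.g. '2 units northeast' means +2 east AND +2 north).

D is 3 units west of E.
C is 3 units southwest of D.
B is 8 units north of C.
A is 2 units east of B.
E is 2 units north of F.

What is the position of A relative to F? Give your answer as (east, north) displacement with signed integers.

Answer: A is at (east=-4, north=7) relative to F.

Derivation:
Place F at the origin (east=0, north=0).
  E is 2 units north of F: delta (east=+0, north=+2); E at (east=0, north=2).
  D is 3 units west of E: delta (east=-3, north=+0); D at (east=-3, north=2).
  C is 3 units southwest of D: delta (east=-3, north=-3); C at (east=-6, north=-1).
  B is 8 units north of C: delta (east=+0, north=+8); B at (east=-6, north=7).
  A is 2 units east of B: delta (east=+2, north=+0); A at (east=-4, north=7).
Therefore A relative to F: (east=-4, north=7).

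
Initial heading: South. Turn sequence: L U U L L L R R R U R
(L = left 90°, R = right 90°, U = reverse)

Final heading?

Start: South
  L (left (90° counter-clockwise)) -> East
  U (U-turn (180°)) -> West
  U (U-turn (180°)) -> East
  L (left (90° counter-clockwise)) -> North
  L (left (90° counter-clockwise)) -> West
  L (left (90° counter-clockwise)) -> South
  R (right (90° clockwise)) -> West
  R (right (90° clockwise)) -> North
  R (right (90° clockwise)) -> East
  U (U-turn (180°)) -> West
  R (right (90° clockwise)) -> North
Final: North

Answer: Final heading: North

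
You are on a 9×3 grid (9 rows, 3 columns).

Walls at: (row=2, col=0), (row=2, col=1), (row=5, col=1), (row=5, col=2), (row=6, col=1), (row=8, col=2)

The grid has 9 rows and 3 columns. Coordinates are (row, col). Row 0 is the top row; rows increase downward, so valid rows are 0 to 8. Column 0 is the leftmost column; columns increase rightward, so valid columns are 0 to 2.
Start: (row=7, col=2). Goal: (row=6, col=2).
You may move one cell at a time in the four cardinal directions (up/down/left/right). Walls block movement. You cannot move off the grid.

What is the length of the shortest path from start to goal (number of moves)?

Answer: Shortest path length: 1

Derivation:
BFS from (row=7, col=2) until reaching (row=6, col=2):
  Distance 0: (row=7, col=2)
  Distance 1: (row=6, col=2), (row=7, col=1)  <- goal reached here
One shortest path (1 moves): (row=7, col=2) -> (row=6, col=2)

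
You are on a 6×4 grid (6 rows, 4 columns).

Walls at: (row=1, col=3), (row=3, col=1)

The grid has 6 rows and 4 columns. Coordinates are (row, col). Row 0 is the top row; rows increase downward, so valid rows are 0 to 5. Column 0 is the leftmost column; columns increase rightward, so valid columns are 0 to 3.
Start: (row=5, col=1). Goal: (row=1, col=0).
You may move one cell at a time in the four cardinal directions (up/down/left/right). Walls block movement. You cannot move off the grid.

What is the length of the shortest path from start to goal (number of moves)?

Answer: Shortest path length: 5

Derivation:
BFS from (row=5, col=1) until reaching (row=1, col=0):
  Distance 0: (row=5, col=1)
  Distance 1: (row=4, col=1), (row=5, col=0), (row=5, col=2)
  Distance 2: (row=4, col=0), (row=4, col=2), (row=5, col=3)
  Distance 3: (row=3, col=0), (row=3, col=2), (row=4, col=3)
  Distance 4: (row=2, col=0), (row=2, col=2), (row=3, col=3)
  Distance 5: (row=1, col=0), (row=1, col=2), (row=2, col=1), (row=2, col=3)  <- goal reached here
One shortest path (5 moves): (row=5, col=1) -> (row=5, col=0) -> (row=4, col=0) -> (row=3, col=0) -> (row=2, col=0) -> (row=1, col=0)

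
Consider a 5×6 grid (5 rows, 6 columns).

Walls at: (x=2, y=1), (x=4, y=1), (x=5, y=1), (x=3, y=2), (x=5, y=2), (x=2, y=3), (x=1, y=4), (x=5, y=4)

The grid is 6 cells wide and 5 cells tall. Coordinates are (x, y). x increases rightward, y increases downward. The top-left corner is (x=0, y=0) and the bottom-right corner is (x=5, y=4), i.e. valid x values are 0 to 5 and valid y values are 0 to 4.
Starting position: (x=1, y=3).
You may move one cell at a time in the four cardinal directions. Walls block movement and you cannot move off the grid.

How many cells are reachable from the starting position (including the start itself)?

Answer: Reachable cells: 15

Derivation:
BFS flood-fill from (x=1, y=3):
  Distance 0: (x=1, y=3)
  Distance 1: (x=1, y=2), (x=0, y=3)
  Distance 2: (x=1, y=1), (x=0, y=2), (x=2, y=2), (x=0, y=4)
  Distance 3: (x=1, y=0), (x=0, y=1)
  Distance 4: (x=0, y=0), (x=2, y=0)
  Distance 5: (x=3, y=0)
  Distance 6: (x=4, y=0), (x=3, y=1)
  Distance 7: (x=5, y=0)
Total reachable: 15 (grid has 22 open cells total)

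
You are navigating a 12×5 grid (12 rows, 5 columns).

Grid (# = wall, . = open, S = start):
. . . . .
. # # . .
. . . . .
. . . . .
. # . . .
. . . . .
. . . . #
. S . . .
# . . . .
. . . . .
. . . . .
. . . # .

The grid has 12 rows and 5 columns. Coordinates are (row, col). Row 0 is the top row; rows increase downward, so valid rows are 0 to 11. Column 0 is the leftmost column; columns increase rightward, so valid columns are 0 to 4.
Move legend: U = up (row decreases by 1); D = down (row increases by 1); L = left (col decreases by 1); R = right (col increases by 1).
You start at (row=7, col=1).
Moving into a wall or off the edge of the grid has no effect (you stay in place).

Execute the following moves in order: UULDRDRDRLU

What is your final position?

Answer: Final position: (row=7, col=2)

Derivation:
Start: (row=7, col=1)
  U (up): (row=7, col=1) -> (row=6, col=1)
  U (up): (row=6, col=1) -> (row=5, col=1)
  L (left): (row=5, col=1) -> (row=5, col=0)
  D (down): (row=5, col=0) -> (row=6, col=0)
  R (right): (row=6, col=0) -> (row=6, col=1)
  D (down): (row=6, col=1) -> (row=7, col=1)
  R (right): (row=7, col=1) -> (row=7, col=2)
  D (down): (row=7, col=2) -> (row=8, col=2)
  R (right): (row=8, col=2) -> (row=8, col=3)
  L (left): (row=8, col=3) -> (row=8, col=2)
  U (up): (row=8, col=2) -> (row=7, col=2)
Final: (row=7, col=2)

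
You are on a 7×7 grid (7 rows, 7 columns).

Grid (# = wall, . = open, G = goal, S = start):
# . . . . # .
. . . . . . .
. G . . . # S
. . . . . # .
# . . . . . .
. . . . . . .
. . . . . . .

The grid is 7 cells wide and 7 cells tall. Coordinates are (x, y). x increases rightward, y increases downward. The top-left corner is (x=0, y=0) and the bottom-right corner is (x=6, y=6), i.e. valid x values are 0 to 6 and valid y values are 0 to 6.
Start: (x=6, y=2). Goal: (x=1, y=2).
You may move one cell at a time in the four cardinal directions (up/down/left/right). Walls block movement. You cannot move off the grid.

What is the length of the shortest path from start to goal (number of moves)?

BFS from (x=6, y=2) until reaching (x=1, y=2):
  Distance 0: (x=6, y=2)
  Distance 1: (x=6, y=1), (x=6, y=3)
  Distance 2: (x=6, y=0), (x=5, y=1), (x=6, y=4)
  Distance 3: (x=4, y=1), (x=5, y=4), (x=6, y=5)
  Distance 4: (x=4, y=0), (x=3, y=1), (x=4, y=2), (x=4, y=4), (x=5, y=5), (x=6, y=6)
  Distance 5: (x=3, y=0), (x=2, y=1), (x=3, y=2), (x=4, y=3), (x=3, y=4), (x=4, y=5), (x=5, y=6)
  Distance 6: (x=2, y=0), (x=1, y=1), (x=2, y=2), (x=3, y=3), (x=2, y=4), (x=3, y=5), (x=4, y=6)
  Distance 7: (x=1, y=0), (x=0, y=1), (x=1, y=2), (x=2, y=3), (x=1, y=4), (x=2, y=5), (x=3, y=6)  <- goal reached here
One shortest path (7 moves): (x=6, y=2) -> (x=6, y=1) -> (x=5, y=1) -> (x=4, y=1) -> (x=3, y=1) -> (x=2, y=1) -> (x=1, y=1) -> (x=1, y=2)

Answer: Shortest path length: 7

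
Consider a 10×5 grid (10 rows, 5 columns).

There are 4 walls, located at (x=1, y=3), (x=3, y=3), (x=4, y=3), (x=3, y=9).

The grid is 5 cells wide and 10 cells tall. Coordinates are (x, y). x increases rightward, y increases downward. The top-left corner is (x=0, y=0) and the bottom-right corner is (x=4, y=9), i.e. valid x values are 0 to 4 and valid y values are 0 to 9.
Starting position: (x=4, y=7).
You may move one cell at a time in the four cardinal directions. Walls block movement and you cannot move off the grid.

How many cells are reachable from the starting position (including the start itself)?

BFS flood-fill from (x=4, y=7):
  Distance 0: (x=4, y=7)
  Distance 1: (x=4, y=6), (x=3, y=7), (x=4, y=8)
  Distance 2: (x=4, y=5), (x=3, y=6), (x=2, y=7), (x=3, y=8), (x=4, y=9)
  Distance 3: (x=4, y=4), (x=3, y=5), (x=2, y=6), (x=1, y=7), (x=2, y=8)
  Distance 4: (x=3, y=4), (x=2, y=5), (x=1, y=6), (x=0, y=7), (x=1, y=8), (x=2, y=9)
  Distance 5: (x=2, y=4), (x=1, y=5), (x=0, y=6), (x=0, y=8), (x=1, y=9)
  Distance 6: (x=2, y=3), (x=1, y=4), (x=0, y=5), (x=0, y=9)
  Distance 7: (x=2, y=2), (x=0, y=4)
  Distance 8: (x=2, y=1), (x=1, y=2), (x=3, y=2), (x=0, y=3)
  Distance 9: (x=2, y=0), (x=1, y=1), (x=3, y=1), (x=0, y=2), (x=4, y=2)
  Distance 10: (x=1, y=0), (x=3, y=0), (x=0, y=1), (x=4, y=1)
  Distance 11: (x=0, y=0), (x=4, y=0)
Total reachable: 46 (grid has 46 open cells total)

Answer: Reachable cells: 46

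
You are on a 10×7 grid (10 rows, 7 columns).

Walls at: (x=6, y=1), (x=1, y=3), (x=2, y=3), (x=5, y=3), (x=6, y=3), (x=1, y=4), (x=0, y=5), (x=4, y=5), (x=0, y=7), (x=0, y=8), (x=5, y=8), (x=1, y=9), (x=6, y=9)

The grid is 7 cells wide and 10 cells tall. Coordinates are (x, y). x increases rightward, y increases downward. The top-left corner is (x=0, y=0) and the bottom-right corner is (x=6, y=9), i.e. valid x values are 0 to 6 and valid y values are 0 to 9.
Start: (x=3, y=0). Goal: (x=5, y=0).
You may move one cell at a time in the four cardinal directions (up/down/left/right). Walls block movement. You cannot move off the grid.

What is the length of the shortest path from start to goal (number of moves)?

BFS from (x=3, y=0) until reaching (x=5, y=0):
  Distance 0: (x=3, y=0)
  Distance 1: (x=2, y=0), (x=4, y=0), (x=3, y=1)
  Distance 2: (x=1, y=0), (x=5, y=0), (x=2, y=1), (x=4, y=1), (x=3, y=2)  <- goal reached here
One shortest path (2 moves): (x=3, y=0) -> (x=4, y=0) -> (x=5, y=0)

Answer: Shortest path length: 2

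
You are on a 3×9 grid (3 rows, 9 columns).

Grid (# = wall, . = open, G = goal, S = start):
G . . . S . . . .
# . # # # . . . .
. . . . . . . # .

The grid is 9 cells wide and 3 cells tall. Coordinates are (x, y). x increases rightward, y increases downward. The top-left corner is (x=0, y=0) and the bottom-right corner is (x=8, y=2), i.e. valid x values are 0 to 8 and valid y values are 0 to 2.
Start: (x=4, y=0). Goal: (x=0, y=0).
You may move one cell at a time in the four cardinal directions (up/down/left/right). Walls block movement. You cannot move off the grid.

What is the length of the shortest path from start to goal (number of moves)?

Answer: Shortest path length: 4

Derivation:
BFS from (x=4, y=0) until reaching (x=0, y=0):
  Distance 0: (x=4, y=0)
  Distance 1: (x=3, y=0), (x=5, y=0)
  Distance 2: (x=2, y=0), (x=6, y=0), (x=5, y=1)
  Distance 3: (x=1, y=0), (x=7, y=0), (x=6, y=1), (x=5, y=2)
  Distance 4: (x=0, y=0), (x=8, y=0), (x=1, y=1), (x=7, y=1), (x=4, y=2), (x=6, y=2)  <- goal reached here
One shortest path (4 moves): (x=4, y=0) -> (x=3, y=0) -> (x=2, y=0) -> (x=1, y=0) -> (x=0, y=0)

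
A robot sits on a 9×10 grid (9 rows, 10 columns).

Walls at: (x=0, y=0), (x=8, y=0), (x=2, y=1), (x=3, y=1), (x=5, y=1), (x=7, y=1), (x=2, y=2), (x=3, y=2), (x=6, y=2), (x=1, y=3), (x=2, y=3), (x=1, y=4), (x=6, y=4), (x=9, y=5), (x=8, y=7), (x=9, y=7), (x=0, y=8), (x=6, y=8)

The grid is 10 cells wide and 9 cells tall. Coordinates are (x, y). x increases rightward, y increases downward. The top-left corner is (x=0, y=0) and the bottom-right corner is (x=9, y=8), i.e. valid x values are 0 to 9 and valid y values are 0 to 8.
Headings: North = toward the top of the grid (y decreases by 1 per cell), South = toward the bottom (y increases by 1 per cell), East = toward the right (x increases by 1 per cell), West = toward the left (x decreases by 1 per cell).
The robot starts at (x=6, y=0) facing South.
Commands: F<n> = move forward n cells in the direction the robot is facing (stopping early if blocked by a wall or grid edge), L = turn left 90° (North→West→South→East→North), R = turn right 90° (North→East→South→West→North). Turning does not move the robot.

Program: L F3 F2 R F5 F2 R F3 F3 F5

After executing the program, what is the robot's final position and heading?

Answer: Final position: (x=1, y=0), facing West

Derivation:
Start: (x=6, y=0), facing South
  L: turn left, now facing East
  F3: move forward 1/3 (blocked), now at (x=7, y=0)
  F2: move forward 0/2 (blocked), now at (x=7, y=0)
  R: turn right, now facing South
  F5: move forward 0/5 (blocked), now at (x=7, y=0)
  F2: move forward 0/2 (blocked), now at (x=7, y=0)
  R: turn right, now facing West
  F3: move forward 3, now at (x=4, y=0)
  F3: move forward 3, now at (x=1, y=0)
  F5: move forward 0/5 (blocked), now at (x=1, y=0)
Final: (x=1, y=0), facing West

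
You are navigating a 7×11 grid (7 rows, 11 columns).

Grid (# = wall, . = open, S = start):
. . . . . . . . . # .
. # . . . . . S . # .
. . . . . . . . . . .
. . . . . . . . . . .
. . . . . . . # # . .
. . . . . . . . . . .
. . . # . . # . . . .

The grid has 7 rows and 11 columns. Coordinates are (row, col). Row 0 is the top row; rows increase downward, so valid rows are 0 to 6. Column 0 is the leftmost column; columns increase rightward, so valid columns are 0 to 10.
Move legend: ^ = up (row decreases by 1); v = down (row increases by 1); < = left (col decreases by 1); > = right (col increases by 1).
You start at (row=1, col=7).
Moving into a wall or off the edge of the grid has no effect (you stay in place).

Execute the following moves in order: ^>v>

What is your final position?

Start: (row=1, col=7)
  ^ (up): (row=1, col=7) -> (row=0, col=7)
  > (right): (row=0, col=7) -> (row=0, col=8)
  v (down): (row=0, col=8) -> (row=1, col=8)
  > (right): blocked, stay at (row=1, col=8)
Final: (row=1, col=8)

Answer: Final position: (row=1, col=8)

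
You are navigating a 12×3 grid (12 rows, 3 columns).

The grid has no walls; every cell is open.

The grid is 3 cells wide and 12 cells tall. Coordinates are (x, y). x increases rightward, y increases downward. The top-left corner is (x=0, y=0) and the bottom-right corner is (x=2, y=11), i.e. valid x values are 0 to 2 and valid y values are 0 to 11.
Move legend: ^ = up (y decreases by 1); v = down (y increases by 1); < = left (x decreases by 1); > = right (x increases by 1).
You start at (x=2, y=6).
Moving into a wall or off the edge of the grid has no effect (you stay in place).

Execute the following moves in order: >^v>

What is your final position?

Start: (x=2, y=6)
  > (right): blocked, stay at (x=2, y=6)
  ^ (up): (x=2, y=6) -> (x=2, y=5)
  v (down): (x=2, y=5) -> (x=2, y=6)
  > (right): blocked, stay at (x=2, y=6)
Final: (x=2, y=6)

Answer: Final position: (x=2, y=6)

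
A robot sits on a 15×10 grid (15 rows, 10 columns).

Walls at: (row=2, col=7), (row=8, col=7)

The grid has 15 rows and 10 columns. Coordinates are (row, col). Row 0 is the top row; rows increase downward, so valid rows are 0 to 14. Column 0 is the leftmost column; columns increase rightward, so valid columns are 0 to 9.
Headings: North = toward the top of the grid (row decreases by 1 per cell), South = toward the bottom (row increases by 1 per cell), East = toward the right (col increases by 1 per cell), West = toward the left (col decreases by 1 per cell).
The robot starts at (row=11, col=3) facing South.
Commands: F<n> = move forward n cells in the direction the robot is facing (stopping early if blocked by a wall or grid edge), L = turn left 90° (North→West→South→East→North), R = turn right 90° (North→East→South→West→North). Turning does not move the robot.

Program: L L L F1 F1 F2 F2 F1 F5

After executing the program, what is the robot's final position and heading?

Start: (row=11, col=3), facing South
  L: turn left, now facing East
  L: turn left, now facing North
  L: turn left, now facing West
  F1: move forward 1, now at (row=11, col=2)
  F1: move forward 1, now at (row=11, col=1)
  F2: move forward 1/2 (blocked), now at (row=11, col=0)
  F2: move forward 0/2 (blocked), now at (row=11, col=0)
  F1: move forward 0/1 (blocked), now at (row=11, col=0)
  F5: move forward 0/5 (blocked), now at (row=11, col=0)
Final: (row=11, col=0), facing West

Answer: Final position: (row=11, col=0), facing West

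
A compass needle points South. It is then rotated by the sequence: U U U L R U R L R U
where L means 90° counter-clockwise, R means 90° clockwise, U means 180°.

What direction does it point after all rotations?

Start: South
  U (U-turn (180°)) -> North
  U (U-turn (180°)) -> South
  U (U-turn (180°)) -> North
  L (left (90° counter-clockwise)) -> West
  R (right (90° clockwise)) -> North
  U (U-turn (180°)) -> South
  R (right (90° clockwise)) -> West
  L (left (90° counter-clockwise)) -> South
  R (right (90° clockwise)) -> West
  U (U-turn (180°)) -> East
Final: East

Answer: Final heading: East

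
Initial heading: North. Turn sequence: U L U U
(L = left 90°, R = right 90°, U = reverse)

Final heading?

Start: North
  U (U-turn (180°)) -> South
  L (left (90° counter-clockwise)) -> East
  U (U-turn (180°)) -> West
  U (U-turn (180°)) -> East
Final: East

Answer: Final heading: East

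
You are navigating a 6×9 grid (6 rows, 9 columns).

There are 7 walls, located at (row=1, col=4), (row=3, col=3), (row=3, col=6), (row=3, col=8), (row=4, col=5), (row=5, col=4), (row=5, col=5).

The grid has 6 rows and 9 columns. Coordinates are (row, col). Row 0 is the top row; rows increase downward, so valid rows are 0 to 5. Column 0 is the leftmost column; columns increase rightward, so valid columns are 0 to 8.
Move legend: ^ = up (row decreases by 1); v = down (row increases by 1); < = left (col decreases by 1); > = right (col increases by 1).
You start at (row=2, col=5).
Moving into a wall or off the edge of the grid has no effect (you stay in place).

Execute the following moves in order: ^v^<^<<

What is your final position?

Answer: Final position: (row=0, col=3)

Derivation:
Start: (row=2, col=5)
  ^ (up): (row=2, col=5) -> (row=1, col=5)
  v (down): (row=1, col=5) -> (row=2, col=5)
  ^ (up): (row=2, col=5) -> (row=1, col=5)
  < (left): blocked, stay at (row=1, col=5)
  ^ (up): (row=1, col=5) -> (row=0, col=5)
  < (left): (row=0, col=5) -> (row=0, col=4)
  < (left): (row=0, col=4) -> (row=0, col=3)
Final: (row=0, col=3)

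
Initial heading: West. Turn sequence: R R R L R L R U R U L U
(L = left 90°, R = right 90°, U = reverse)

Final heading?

Answer: Final heading: North

Derivation:
Start: West
  R (right (90° clockwise)) -> North
  R (right (90° clockwise)) -> East
  R (right (90° clockwise)) -> South
  L (left (90° counter-clockwise)) -> East
  R (right (90° clockwise)) -> South
  L (left (90° counter-clockwise)) -> East
  R (right (90° clockwise)) -> South
  U (U-turn (180°)) -> North
  R (right (90° clockwise)) -> East
  U (U-turn (180°)) -> West
  L (left (90° counter-clockwise)) -> South
  U (U-turn (180°)) -> North
Final: North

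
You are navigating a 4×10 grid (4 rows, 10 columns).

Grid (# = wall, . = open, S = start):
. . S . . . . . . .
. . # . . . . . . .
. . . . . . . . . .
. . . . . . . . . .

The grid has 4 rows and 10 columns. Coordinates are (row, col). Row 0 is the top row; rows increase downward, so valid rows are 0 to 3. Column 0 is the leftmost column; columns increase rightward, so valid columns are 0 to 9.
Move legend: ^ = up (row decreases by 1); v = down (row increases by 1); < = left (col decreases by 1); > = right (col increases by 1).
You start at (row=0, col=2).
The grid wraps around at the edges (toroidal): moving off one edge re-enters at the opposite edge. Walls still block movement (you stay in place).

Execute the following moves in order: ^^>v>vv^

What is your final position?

Start: (row=0, col=2)
  ^ (up): (row=0, col=2) -> (row=3, col=2)
  ^ (up): (row=3, col=2) -> (row=2, col=2)
  > (right): (row=2, col=2) -> (row=2, col=3)
  v (down): (row=2, col=3) -> (row=3, col=3)
  > (right): (row=3, col=3) -> (row=3, col=4)
  v (down): (row=3, col=4) -> (row=0, col=4)
  v (down): (row=0, col=4) -> (row=1, col=4)
  ^ (up): (row=1, col=4) -> (row=0, col=4)
Final: (row=0, col=4)

Answer: Final position: (row=0, col=4)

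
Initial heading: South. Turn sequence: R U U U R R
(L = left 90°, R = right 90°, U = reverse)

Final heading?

Start: South
  R (right (90° clockwise)) -> West
  U (U-turn (180°)) -> East
  U (U-turn (180°)) -> West
  U (U-turn (180°)) -> East
  R (right (90° clockwise)) -> South
  R (right (90° clockwise)) -> West
Final: West

Answer: Final heading: West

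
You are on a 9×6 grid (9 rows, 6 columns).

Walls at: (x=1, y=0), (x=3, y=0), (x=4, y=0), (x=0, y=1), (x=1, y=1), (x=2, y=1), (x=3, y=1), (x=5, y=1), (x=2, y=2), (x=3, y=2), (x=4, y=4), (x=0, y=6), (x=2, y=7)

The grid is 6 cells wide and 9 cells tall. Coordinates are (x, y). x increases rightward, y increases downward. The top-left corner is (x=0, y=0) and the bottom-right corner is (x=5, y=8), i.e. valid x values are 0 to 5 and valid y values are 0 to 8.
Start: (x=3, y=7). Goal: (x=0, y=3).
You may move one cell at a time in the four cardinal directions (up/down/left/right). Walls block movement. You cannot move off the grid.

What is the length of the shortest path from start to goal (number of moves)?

Answer: Shortest path length: 7

Derivation:
BFS from (x=3, y=7) until reaching (x=0, y=3):
  Distance 0: (x=3, y=7)
  Distance 1: (x=3, y=6), (x=4, y=7), (x=3, y=8)
  Distance 2: (x=3, y=5), (x=2, y=6), (x=4, y=6), (x=5, y=7), (x=2, y=8), (x=4, y=8)
  Distance 3: (x=3, y=4), (x=2, y=5), (x=4, y=5), (x=1, y=6), (x=5, y=6), (x=1, y=8), (x=5, y=8)
  Distance 4: (x=3, y=3), (x=2, y=4), (x=1, y=5), (x=5, y=5), (x=1, y=7), (x=0, y=8)
  Distance 5: (x=2, y=3), (x=4, y=3), (x=1, y=4), (x=5, y=4), (x=0, y=5), (x=0, y=7)
  Distance 6: (x=4, y=2), (x=1, y=3), (x=5, y=3), (x=0, y=4)
  Distance 7: (x=4, y=1), (x=1, y=2), (x=5, y=2), (x=0, y=3)  <- goal reached here
One shortest path (7 moves): (x=3, y=7) -> (x=3, y=6) -> (x=2, y=6) -> (x=1, y=6) -> (x=1, y=5) -> (x=0, y=5) -> (x=0, y=4) -> (x=0, y=3)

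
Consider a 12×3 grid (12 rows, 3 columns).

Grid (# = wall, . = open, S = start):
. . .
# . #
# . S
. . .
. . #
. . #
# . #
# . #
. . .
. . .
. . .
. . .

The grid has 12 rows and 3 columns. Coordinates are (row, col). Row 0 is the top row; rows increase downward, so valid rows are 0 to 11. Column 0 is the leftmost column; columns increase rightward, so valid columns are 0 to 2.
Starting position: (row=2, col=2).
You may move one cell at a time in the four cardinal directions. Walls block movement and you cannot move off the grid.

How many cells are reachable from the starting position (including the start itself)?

Answer: Reachable cells: 27

Derivation:
BFS flood-fill from (row=2, col=2):
  Distance 0: (row=2, col=2)
  Distance 1: (row=2, col=1), (row=3, col=2)
  Distance 2: (row=1, col=1), (row=3, col=1)
  Distance 3: (row=0, col=1), (row=3, col=0), (row=4, col=1)
  Distance 4: (row=0, col=0), (row=0, col=2), (row=4, col=0), (row=5, col=1)
  Distance 5: (row=5, col=0), (row=6, col=1)
  Distance 6: (row=7, col=1)
  Distance 7: (row=8, col=1)
  Distance 8: (row=8, col=0), (row=8, col=2), (row=9, col=1)
  Distance 9: (row=9, col=0), (row=9, col=2), (row=10, col=1)
  Distance 10: (row=10, col=0), (row=10, col=2), (row=11, col=1)
  Distance 11: (row=11, col=0), (row=11, col=2)
Total reachable: 27 (grid has 27 open cells total)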